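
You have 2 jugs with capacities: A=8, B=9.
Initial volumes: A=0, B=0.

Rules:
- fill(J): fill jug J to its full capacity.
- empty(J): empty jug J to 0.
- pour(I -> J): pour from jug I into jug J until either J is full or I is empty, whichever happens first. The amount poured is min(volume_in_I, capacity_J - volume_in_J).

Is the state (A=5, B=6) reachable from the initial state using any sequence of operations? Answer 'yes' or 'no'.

BFS explored all 34 reachable states.
Reachable set includes: (0,0), (0,1), (0,2), (0,3), (0,4), (0,5), (0,6), (0,7), (0,8), (0,9), (1,0), (1,9) ...
Target (A=5, B=6) not in reachable set → no.

Answer: no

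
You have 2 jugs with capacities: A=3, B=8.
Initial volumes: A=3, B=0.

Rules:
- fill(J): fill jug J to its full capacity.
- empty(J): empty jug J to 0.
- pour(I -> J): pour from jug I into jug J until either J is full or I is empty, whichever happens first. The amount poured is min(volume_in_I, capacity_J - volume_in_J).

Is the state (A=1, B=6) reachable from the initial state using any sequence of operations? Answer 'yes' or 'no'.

Answer: no

Derivation:
BFS explored all 22 reachable states.
Reachable set includes: (0,0), (0,1), (0,2), (0,3), (0,4), (0,5), (0,6), (0,7), (0,8), (1,0), (1,8), (2,0) ...
Target (A=1, B=6) not in reachable set → no.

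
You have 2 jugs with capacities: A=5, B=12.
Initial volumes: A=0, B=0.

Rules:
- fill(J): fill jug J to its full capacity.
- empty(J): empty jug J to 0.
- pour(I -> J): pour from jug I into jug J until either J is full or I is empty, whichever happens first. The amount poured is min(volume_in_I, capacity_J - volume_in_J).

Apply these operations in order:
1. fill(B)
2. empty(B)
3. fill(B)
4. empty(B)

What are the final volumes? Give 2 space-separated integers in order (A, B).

Answer: 0 0

Derivation:
Step 1: fill(B) -> (A=0 B=12)
Step 2: empty(B) -> (A=0 B=0)
Step 3: fill(B) -> (A=0 B=12)
Step 4: empty(B) -> (A=0 B=0)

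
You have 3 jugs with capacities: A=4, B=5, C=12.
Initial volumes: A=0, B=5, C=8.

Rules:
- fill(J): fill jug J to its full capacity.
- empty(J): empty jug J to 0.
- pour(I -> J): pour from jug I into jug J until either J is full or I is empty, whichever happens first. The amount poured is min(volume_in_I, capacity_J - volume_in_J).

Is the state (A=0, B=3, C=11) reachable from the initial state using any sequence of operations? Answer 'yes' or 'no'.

Answer: yes

Derivation:
BFS from (A=0, B=5, C=8):
  1. fill(A) -> (A=4 B=5 C=8)
  2. empty(C) -> (A=4 B=5 C=0)
  3. pour(B -> C) -> (A=4 B=0 C=5)
  4. fill(B) -> (A=4 B=5 C=5)
  5. pour(B -> C) -> (A=4 B=0 C=10)
  6. pour(A -> C) -> (A=2 B=0 C=12)
  7. pour(C -> B) -> (A=2 B=5 C=7)
  8. pour(B -> A) -> (A=4 B=3 C=7)
  9. pour(A -> C) -> (A=0 B=3 C=11)
Target reached → yes.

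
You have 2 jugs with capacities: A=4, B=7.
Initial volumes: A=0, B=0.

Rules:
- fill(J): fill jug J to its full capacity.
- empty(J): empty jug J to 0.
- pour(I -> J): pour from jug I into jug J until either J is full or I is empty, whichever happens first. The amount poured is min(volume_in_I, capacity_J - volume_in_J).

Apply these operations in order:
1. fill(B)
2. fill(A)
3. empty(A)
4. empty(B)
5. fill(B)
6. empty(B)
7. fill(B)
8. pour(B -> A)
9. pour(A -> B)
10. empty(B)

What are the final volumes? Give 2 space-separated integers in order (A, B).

Answer: 0 0

Derivation:
Step 1: fill(B) -> (A=0 B=7)
Step 2: fill(A) -> (A=4 B=7)
Step 3: empty(A) -> (A=0 B=7)
Step 4: empty(B) -> (A=0 B=0)
Step 5: fill(B) -> (A=0 B=7)
Step 6: empty(B) -> (A=0 B=0)
Step 7: fill(B) -> (A=0 B=7)
Step 8: pour(B -> A) -> (A=4 B=3)
Step 9: pour(A -> B) -> (A=0 B=7)
Step 10: empty(B) -> (A=0 B=0)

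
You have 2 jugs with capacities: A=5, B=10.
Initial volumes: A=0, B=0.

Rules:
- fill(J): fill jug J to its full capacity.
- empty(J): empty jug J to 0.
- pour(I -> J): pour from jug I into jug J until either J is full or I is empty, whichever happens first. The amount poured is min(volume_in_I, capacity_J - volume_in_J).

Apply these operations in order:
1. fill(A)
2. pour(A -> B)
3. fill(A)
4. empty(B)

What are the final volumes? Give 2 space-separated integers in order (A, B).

Step 1: fill(A) -> (A=5 B=0)
Step 2: pour(A -> B) -> (A=0 B=5)
Step 3: fill(A) -> (A=5 B=5)
Step 4: empty(B) -> (A=5 B=0)

Answer: 5 0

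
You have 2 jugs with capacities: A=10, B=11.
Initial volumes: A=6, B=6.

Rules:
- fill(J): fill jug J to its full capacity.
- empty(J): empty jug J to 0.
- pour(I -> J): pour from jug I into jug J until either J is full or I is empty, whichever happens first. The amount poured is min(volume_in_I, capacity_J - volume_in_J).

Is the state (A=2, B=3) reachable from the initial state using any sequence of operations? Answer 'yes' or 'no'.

BFS explored all 43 reachable states.
Reachable set includes: (0,0), (0,1), (0,2), (0,3), (0,4), (0,5), (0,6), (0,7), (0,8), (0,9), (0,10), (0,11) ...
Target (A=2, B=3) not in reachable set → no.

Answer: no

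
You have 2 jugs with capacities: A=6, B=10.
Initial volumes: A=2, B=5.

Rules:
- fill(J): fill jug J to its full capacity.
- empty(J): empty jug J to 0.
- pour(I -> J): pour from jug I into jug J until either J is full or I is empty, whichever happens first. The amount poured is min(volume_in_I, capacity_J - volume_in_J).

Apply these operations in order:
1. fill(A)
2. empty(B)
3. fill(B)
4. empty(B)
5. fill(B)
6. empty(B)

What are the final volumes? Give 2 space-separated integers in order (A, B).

Answer: 6 0

Derivation:
Step 1: fill(A) -> (A=6 B=5)
Step 2: empty(B) -> (A=6 B=0)
Step 3: fill(B) -> (A=6 B=10)
Step 4: empty(B) -> (A=6 B=0)
Step 5: fill(B) -> (A=6 B=10)
Step 6: empty(B) -> (A=6 B=0)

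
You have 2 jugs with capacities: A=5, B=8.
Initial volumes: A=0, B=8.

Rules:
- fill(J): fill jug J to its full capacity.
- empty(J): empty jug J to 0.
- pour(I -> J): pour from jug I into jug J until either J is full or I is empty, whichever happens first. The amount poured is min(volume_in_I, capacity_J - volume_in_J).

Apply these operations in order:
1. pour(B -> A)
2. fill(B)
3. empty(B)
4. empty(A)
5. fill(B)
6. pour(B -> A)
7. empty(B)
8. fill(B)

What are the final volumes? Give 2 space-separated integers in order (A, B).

Answer: 5 8

Derivation:
Step 1: pour(B -> A) -> (A=5 B=3)
Step 2: fill(B) -> (A=5 B=8)
Step 3: empty(B) -> (A=5 B=0)
Step 4: empty(A) -> (A=0 B=0)
Step 5: fill(B) -> (A=0 B=8)
Step 6: pour(B -> A) -> (A=5 B=3)
Step 7: empty(B) -> (A=5 B=0)
Step 8: fill(B) -> (A=5 B=8)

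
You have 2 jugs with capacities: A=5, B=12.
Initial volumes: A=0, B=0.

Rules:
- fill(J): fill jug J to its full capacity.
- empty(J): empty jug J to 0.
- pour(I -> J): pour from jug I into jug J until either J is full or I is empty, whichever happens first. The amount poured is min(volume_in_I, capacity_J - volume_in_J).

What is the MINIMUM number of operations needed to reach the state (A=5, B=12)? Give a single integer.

Answer: 2

Derivation:
BFS from (A=0, B=0). One shortest path:
  1. fill(A) -> (A=5 B=0)
  2. fill(B) -> (A=5 B=12)
Reached target in 2 moves.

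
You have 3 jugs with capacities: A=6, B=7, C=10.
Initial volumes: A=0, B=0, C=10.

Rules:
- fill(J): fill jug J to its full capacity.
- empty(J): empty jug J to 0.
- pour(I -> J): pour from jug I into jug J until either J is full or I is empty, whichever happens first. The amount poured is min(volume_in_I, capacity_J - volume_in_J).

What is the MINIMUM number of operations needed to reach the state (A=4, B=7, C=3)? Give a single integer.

BFS from (A=0, B=0, C=10). One shortest path:
  1. pour(C -> A) -> (A=6 B=0 C=4)
  2. empty(A) -> (A=0 B=0 C=4)
  3. pour(C -> A) -> (A=4 B=0 C=0)
  4. fill(C) -> (A=4 B=0 C=10)
  5. pour(C -> B) -> (A=4 B=7 C=3)
Reached target in 5 moves.

Answer: 5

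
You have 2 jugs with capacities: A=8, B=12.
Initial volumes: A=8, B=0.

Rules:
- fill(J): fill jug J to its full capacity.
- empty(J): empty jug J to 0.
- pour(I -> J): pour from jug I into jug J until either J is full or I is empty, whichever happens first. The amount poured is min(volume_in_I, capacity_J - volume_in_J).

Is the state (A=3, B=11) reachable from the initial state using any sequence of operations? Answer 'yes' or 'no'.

Answer: no

Derivation:
BFS explored all 10 reachable states.
Reachable set includes: (0,0), (0,4), (0,8), (0,12), (4,0), (4,12), (8,0), (8,4), (8,8), (8,12)
Target (A=3, B=11) not in reachable set → no.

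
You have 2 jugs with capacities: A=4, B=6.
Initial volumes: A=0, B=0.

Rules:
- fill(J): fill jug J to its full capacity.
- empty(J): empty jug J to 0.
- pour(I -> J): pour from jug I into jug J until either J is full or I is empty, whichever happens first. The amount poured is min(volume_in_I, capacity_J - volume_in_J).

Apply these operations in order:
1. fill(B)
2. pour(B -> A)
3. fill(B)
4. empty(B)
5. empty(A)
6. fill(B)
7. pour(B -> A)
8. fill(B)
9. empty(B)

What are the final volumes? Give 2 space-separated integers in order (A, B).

Answer: 4 0

Derivation:
Step 1: fill(B) -> (A=0 B=6)
Step 2: pour(B -> A) -> (A=4 B=2)
Step 3: fill(B) -> (A=4 B=6)
Step 4: empty(B) -> (A=4 B=0)
Step 5: empty(A) -> (A=0 B=0)
Step 6: fill(B) -> (A=0 B=6)
Step 7: pour(B -> A) -> (A=4 B=2)
Step 8: fill(B) -> (A=4 B=6)
Step 9: empty(B) -> (A=4 B=0)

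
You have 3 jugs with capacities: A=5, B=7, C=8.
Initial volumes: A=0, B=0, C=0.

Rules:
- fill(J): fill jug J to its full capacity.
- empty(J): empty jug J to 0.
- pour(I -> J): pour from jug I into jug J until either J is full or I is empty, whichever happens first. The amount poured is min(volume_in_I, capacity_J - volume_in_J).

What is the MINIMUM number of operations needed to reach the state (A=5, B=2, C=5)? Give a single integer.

Answer: 4

Derivation:
BFS from (A=0, B=0, C=0). One shortest path:
  1. fill(A) -> (A=5 B=0 C=0)
  2. fill(B) -> (A=5 B=7 C=0)
  3. pour(A -> C) -> (A=0 B=7 C=5)
  4. pour(B -> A) -> (A=5 B=2 C=5)
Reached target in 4 moves.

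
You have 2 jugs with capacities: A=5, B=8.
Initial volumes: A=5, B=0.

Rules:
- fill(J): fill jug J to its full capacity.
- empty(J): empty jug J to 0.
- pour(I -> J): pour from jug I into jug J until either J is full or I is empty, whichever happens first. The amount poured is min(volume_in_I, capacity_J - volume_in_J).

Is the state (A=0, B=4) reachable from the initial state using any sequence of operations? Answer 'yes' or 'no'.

BFS from (A=5, B=0):
  1. pour(A -> B) -> (A=0 B=5)
  2. fill(A) -> (A=5 B=5)
  3. pour(A -> B) -> (A=2 B=8)
  4. empty(B) -> (A=2 B=0)
  5. pour(A -> B) -> (A=0 B=2)
  6. fill(A) -> (A=5 B=2)
  7. pour(A -> B) -> (A=0 B=7)
  8. fill(A) -> (A=5 B=7)
  9. pour(A -> B) -> (A=4 B=8)
  10. empty(B) -> (A=4 B=0)
  11. pour(A -> B) -> (A=0 B=4)
Target reached → yes.

Answer: yes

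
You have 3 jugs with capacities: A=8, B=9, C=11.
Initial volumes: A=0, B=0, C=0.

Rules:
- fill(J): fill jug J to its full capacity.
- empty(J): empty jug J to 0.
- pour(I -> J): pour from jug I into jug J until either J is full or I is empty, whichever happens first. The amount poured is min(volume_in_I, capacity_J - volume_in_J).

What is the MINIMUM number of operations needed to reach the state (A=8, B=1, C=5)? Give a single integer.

BFS from (A=0, B=0, C=0). One shortest path:
  1. fill(C) -> (A=0 B=0 C=11)
  2. pour(C -> A) -> (A=8 B=0 C=3)
  3. empty(A) -> (A=0 B=0 C=3)
  4. pour(C -> B) -> (A=0 B=3 C=0)
  5. fill(C) -> (A=0 B=3 C=11)
  6. pour(C -> B) -> (A=0 B=9 C=5)
  7. pour(B -> A) -> (A=8 B=1 C=5)
Reached target in 7 moves.

Answer: 7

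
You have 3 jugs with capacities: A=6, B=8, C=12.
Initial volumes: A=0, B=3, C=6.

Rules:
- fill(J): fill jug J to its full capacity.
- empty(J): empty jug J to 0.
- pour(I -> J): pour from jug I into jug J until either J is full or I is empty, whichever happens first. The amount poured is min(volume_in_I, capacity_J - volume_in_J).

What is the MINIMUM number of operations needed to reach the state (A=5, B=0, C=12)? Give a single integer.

Answer: 4

Derivation:
BFS from (A=0, B=3, C=6). One shortest path:
  1. pour(B -> A) -> (A=3 B=0 C=6)
  2. fill(B) -> (A=3 B=8 C=6)
  3. pour(B -> C) -> (A=3 B=2 C=12)
  4. pour(B -> A) -> (A=5 B=0 C=12)
Reached target in 4 moves.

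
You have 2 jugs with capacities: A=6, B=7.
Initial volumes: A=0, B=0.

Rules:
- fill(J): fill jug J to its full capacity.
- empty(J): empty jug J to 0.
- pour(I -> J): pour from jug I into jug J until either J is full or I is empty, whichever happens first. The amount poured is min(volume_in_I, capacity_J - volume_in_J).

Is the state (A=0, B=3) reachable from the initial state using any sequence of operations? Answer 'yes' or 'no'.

Answer: yes

Derivation:
BFS from (A=0, B=0):
  1. fill(B) -> (A=0 B=7)
  2. pour(B -> A) -> (A=6 B=1)
  3. empty(A) -> (A=0 B=1)
  4. pour(B -> A) -> (A=1 B=0)
  5. fill(B) -> (A=1 B=7)
  6. pour(B -> A) -> (A=6 B=2)
  7. empty(A) -> (A=0 B=2)
  8. pour(B -> A) -> (A=2 B=0)
  9. fill(B) -> (A=2 B=7)
  10. pour(B -> A) -> (A=6 B=3)
  11. empty(A) -> (A=0 B=3)
Target reached → yes.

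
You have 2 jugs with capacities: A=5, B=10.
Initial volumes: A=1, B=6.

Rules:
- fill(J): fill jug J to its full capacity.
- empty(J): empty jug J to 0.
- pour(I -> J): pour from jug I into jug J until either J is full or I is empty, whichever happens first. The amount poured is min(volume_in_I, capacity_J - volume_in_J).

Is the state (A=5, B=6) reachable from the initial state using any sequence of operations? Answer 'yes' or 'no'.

BFS from (A=1, B=6):
  1. fill(A) -> (A=5 B=6)
Target reached → yes.

Answer: yes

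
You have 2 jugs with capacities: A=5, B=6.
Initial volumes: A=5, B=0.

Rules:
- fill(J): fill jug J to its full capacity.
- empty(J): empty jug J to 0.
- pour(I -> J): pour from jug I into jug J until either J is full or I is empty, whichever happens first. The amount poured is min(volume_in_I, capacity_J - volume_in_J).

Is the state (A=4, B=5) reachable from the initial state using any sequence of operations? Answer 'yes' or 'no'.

Answer: no

Derivation:
BFS explored all 22 reachable states.
Reachable set includes: (0,0), (0,1), (0,2), (0,3), (0,4), (0,5), (0,6), (1,0), (1,6), (2,0), (2,6), (3,0) ...
Target (A=4, B=5) not in reachable set → no.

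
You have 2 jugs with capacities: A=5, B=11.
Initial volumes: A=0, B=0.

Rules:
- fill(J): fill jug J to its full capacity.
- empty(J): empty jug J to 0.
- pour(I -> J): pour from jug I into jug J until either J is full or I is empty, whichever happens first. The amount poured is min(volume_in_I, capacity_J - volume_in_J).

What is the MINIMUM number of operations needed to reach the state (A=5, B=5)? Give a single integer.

BFS from (A=0, B=0). One shortest path:
  1. fill(A) -> (A=5 B=0)
  2. pour(A -> B) -> (A=0 B=5)
  3. fill(A) -> (A=5 B=5)
Reached target in 3 moves.

Answer: 3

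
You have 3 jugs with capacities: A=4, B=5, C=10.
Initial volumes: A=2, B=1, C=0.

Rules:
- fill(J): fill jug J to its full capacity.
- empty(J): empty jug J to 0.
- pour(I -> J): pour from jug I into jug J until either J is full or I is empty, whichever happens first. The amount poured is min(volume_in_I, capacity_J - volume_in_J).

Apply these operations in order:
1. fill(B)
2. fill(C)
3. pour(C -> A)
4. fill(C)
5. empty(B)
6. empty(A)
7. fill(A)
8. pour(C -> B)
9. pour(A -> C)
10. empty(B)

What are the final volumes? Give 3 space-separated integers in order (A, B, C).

Answer: 0 0 9

Derivation:
Step 1: fill(B) -> (A=2 B=5 C=0)
Step 2: fill(C) -> (A=2 B=5 C=10)
Step 3: pour(C -> A) -> (A=4 B=5 C=8)
Step 4: fill(C) -> (A=4 B=5 C=10)
Step 5: empty(B) -> (A=4 B=0 C=10)
Step 6: empty(A) -> (A=0 B=0 C=10)
Step 7: fill(A) -> (A=4 B=0 C=10)
Step 8: pour(C -> B) -> (A=4 B=5 C=5)
Step 9: pour(A -> C) -> (A=0 B=5 C=9)
Step 10: empty(B) -> (A=0 B=0 C=9)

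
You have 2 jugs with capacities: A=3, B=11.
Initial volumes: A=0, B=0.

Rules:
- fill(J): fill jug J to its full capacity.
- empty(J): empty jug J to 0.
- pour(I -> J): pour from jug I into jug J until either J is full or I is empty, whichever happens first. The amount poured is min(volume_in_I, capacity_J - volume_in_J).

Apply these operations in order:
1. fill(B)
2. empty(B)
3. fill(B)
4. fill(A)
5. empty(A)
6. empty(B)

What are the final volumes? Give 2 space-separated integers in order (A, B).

Step 1: fill(B) -> (A=0 B=11)
Step 2: empty(B) -> (A=0 B=0)
Step 3: fill(B) -> (A=0 B=11)
Step 4: fill(A) -> (A=3 B=11)
Step 5: empty(A) -> (A=0 B=11)
Step 6: empty(B) -> (A=0 B=0)

Answer: 0 0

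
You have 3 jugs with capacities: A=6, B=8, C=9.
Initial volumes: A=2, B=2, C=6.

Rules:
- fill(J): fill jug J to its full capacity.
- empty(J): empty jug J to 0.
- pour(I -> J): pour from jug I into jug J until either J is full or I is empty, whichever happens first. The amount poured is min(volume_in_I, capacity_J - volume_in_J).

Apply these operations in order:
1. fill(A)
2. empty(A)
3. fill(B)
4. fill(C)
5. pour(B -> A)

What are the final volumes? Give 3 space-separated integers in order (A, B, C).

Answer: 6 2 9

Derivation:
Step 1: fill(A) -> (A=6 B=2 C=6)
Step 2: empty(A) -> (A=0 B=2 C=6)
Step 3: fill(B) -> (A=0 B=8 C=6)
Step 4: fill(C) -> (A=0 B=8 C=9)
Step 5: pour(B -> A) -> (A=6 B=2 C=9)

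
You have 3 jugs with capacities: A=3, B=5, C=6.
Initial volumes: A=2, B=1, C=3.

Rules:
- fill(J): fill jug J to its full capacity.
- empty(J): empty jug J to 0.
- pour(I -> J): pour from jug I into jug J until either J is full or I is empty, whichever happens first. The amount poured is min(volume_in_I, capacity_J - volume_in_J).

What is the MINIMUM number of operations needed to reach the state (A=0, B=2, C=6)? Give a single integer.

BFS from (A=2, B=1, C=3). One shortest path:
  1. empty(A) -> (A=0 B=1 C=3)
  2. fill(B) -> (A=0 B=5 C=3)
  3. pour(B -> C) -> (A=0 B=2 C=6)
Reached target in 3 moves.

Answer: 3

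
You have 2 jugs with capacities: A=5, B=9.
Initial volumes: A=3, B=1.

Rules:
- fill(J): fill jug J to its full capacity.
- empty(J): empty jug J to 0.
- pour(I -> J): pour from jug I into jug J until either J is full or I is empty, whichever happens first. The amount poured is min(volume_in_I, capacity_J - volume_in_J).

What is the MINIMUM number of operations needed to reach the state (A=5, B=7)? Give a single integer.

BFS from (A=3, B=1). One shortest path:
  1. fill(B) -> (A=3 B=9)
  2. pour(B -> A) -> (A=5 B=7)
Reached target in 2 moves.

Answer: 2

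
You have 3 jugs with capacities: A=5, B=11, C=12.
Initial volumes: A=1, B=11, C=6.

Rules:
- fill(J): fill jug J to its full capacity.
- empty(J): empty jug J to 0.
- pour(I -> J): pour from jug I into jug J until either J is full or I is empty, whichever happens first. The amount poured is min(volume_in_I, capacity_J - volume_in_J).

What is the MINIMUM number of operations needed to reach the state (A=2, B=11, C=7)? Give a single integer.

Answer: 7

Derivation:
BFS from (A=1, B=11, C=6). One shortest path:
  1. pour(C -> A) -> (A=5 B=11 C=2)
  2. empty(A) -> (A=0 B=11 C=2)
  3. pour(B -> A) -> (A=5 B=6 C=2)
  4. empty(A) -> (A=0 B=6 C=2)
  5. pour(C -> A) -> (A=2 B=6 C=0)
  6. fill(C) -> (A=2 B=6 C=12)
  7. pour(C -> B) -> (A=2 B=11 C=7)
Reached target in 7 moves.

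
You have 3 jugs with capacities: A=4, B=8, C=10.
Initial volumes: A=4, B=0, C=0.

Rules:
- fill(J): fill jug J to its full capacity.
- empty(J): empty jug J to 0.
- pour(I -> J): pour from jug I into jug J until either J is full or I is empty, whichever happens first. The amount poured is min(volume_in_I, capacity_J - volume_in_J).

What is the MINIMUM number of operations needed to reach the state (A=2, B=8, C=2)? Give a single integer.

Answer: 4

Derivation:
BFS from (A=4, B=0, C=0). One shortest path:
  1. fill(B) -> (A=4 B=8 C=0)
  2. pour(B -> C) -> (A=4 B=0 C=8)
  3. pour(A -> C) -> (A=2 B=0 C=10)
  4. pour(C -> B) -> (A=2 B=8 C=2)
Reached target in 4 moves.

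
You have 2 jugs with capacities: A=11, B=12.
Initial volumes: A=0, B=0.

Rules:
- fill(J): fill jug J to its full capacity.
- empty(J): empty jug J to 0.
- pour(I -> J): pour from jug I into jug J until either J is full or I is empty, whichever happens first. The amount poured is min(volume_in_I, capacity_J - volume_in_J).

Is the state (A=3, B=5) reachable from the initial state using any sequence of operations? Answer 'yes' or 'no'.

BFS explored all 46 reachable states.
Reachable set includes: (0,0), (0,1), (0,2), (0,3), (0,4), (0,5), (0,6), (0,7), (0,8), (0,9), (0,10), (0,11) ...
Target (A=3, B=5) not in reachable set → no.

Answer: no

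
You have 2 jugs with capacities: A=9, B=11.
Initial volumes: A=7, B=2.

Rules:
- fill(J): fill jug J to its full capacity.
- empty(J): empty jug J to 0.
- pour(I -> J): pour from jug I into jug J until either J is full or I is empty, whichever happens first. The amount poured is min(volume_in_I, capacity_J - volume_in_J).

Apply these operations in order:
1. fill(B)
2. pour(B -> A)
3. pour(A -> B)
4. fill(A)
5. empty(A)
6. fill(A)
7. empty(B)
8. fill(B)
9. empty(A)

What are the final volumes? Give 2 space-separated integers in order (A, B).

Answer: 0 11

Derivation:
Step 1: fill(B) -> (A=7 B=11)
Step 2: pour(B -> A) -> (A=9 B=9)
Step 3: pour(A -> B) -> (A=7 B=11)
Step 4: fill(A) -> (A=9 B=11)
Step 5: empty(A) -> (A=0 B=11)
Step 6: fill(A) -> (A=9 B=11)
Step 7: empty(B) -> (A=9 B=0)
Step 8: fill(B) -> (A=9 B=11)
Step 9: empty(A) -> (A=0 B=11)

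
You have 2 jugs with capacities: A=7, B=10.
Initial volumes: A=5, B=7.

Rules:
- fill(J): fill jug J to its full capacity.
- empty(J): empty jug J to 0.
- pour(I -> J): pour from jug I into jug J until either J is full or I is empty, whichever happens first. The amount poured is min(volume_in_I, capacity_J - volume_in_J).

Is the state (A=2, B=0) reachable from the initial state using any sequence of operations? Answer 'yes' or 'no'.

BFS from (A=5, B=7):
  1. pour(A -> B) -> (A=2 B=10)
  2. empty(B) -> (A=2 B=0)
Target reached → yes.

Answer: yes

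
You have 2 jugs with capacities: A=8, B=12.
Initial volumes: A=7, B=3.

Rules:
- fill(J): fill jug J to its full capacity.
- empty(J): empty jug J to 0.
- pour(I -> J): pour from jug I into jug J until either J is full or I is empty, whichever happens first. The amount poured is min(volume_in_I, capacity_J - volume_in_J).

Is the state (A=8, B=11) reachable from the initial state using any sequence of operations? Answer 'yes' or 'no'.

BFS from (A=7, B=3):
  1. fill(B) -> (A=7 B=12)
  2. pour(B -> A) -> (A=8 B=11)
Target reached → yes.

Answer: yes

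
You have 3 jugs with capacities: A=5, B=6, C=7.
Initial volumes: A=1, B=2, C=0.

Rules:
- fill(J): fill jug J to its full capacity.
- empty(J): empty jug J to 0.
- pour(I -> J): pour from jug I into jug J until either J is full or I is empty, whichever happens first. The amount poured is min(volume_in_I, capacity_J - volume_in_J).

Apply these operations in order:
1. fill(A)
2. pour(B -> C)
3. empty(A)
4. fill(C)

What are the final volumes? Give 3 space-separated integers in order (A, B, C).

Answer: 0 0 7

Derivation:
Step 1: fill(A) -> (A=5 B=2 C=0)
Step 2: pour(B -> C) -> (A=5 B=0 C=2)
Step 3: empty(A) -> (A=0 B=0 C=2)
Step 4: fill(C) -> (A=0 B=0 C=7)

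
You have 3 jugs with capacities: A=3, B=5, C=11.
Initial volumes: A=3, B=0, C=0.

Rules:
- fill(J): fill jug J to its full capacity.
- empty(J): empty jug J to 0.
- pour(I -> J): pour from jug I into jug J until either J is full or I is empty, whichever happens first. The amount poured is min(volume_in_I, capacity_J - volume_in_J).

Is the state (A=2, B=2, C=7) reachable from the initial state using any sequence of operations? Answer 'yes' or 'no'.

Answer: no

Derivation:
BFS explored all 208 reachable states.
Reachable set includes: (0,0,0), (0,0,1), (0,0,2), (0,0,3), (0,0,4), (0,0,5), (0,0,6), (0,0,7), (0,0,8), (0,0,9), (0,0,10), (0,0,11) ...
Target (A=2, B=2, C=7) not in reachable set → no.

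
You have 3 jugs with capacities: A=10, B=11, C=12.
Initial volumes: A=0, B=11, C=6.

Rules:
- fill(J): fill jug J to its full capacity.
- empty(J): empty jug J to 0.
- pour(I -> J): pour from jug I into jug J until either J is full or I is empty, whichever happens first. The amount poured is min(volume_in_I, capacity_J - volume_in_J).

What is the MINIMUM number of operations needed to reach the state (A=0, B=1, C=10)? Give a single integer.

Answer: 3

Derivation:
BFS from (A=0, B=11, C=6). One shortest path:
  1. empty(C) -> (A=0 B=11 C=0)
  2. pour(B -> A) -> (A=10 B=1 C=0)
  3. pour(A -> C) -> (A=0 B=1 C=10)
Reached target in 3 moves.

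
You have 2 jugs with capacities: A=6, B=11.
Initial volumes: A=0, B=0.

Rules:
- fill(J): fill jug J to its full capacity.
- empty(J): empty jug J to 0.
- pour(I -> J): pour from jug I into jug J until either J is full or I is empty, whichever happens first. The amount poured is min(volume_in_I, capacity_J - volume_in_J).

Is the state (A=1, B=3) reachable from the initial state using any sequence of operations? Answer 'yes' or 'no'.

BFS explored all 34 reachable states.
Reachable set includes: (0,0), (0,1), (0,2), (0,3), (0,4), (0,5), (0,6), (0,7), (0,8), (0,9), (0,10), (0,11) ...
Target (A=1, B=3) not in reachable set → no.

Answer: no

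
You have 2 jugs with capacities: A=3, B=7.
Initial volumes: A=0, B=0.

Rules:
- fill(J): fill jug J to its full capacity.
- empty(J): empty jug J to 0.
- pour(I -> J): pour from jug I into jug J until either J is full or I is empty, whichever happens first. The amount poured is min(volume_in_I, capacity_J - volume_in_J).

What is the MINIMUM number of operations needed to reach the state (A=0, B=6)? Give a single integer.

Answer: 4

Derivation:
BFS from (A=0, B=0). One shortest path:
  1. fill(A) -> (A=3 B=0)
  2. pour(A -> B) -> (A=0 B=3)
  3. fill(A) -> (A=3 B=3)
  4. pour(A -> B) -> (A=0 B=6)
Reached target in 4 moves.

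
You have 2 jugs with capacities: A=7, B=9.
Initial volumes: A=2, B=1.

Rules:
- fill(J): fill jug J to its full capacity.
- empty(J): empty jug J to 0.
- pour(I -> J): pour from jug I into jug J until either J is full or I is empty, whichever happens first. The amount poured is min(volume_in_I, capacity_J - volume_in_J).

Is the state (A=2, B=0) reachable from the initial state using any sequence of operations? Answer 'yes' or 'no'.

Answer: yes

Derivation:
BFS from (A=2, B=1):
  1. empty(B) -> (A=2 B=0)
Target reached → yes.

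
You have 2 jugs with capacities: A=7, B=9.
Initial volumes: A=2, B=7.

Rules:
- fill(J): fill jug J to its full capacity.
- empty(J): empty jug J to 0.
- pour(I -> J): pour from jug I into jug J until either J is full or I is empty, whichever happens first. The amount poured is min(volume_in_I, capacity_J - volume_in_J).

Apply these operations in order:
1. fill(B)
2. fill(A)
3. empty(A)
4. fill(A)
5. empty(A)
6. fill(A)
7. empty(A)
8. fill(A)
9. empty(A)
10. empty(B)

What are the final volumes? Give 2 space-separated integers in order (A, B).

Step 1: fill(B) -> (A=2 B=9)
Step 2: fill(A) -> (A=7 B=9)
Step 3: empty(A) -> (A=0 B=9)
Step 4: fill(A) -> (A=7 B=9)
Step 5: empty(A) -> (A=0 B=9)
Step 6: fill(A) -> (A=7 B=9)
Step 7: empty(A) -> (A=0 B=9)
Step 8: fill(A) -> (A=7 B=9)
Step 9: empty(A) -> (A=0 B=9)
Step 10: empty(B) -> (A=0 B=0)

Answer: 0 0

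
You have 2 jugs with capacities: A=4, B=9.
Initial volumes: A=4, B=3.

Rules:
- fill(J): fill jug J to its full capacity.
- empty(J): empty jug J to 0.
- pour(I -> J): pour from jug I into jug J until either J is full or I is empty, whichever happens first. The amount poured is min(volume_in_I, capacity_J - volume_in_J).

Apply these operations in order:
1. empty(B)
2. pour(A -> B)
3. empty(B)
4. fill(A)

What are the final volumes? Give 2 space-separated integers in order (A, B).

Step 1: empty(B) -> (A=4 B=0)
Step 2: pour(A -> B) -> (A=0 B=4)
Step 3: empty(B) -> (A=0 B=0)
Step 4: fill(A) -> (A=4 B=0)

Answer: 4 0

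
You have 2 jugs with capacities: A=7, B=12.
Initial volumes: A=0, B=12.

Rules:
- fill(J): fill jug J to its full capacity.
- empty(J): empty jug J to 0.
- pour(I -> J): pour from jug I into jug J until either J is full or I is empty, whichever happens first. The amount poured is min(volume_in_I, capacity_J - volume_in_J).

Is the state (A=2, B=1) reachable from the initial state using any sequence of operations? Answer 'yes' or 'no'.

Answer: no

Derivation:
BFS explored all 38 reachable states.
Reachable set includes: (0,0), (0,1), (0,2), (0,3), (0,4), (0,5), (0,6), (0,7), (0,8), (0,9), (0,10), (0,11) ...
Target (A=2, B=1) not in reachable set → no.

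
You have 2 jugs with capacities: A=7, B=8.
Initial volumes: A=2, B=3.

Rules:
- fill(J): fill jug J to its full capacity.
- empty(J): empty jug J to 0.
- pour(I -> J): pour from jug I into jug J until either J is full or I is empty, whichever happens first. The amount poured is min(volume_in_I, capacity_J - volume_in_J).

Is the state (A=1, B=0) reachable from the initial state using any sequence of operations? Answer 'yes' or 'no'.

Answer: yes

Derivation:
BFS from (A=2, B=3):
  1. empty(A) -> (A=0 B=3)
  2. fill(B) -> (A=0 B=8)
  3. pour(B -> A) -> (A=7 B=1)
  4. empty(A) -> (A=0 B=1)
  5. pour(B -> A) -> (A=1 B=0)
Target reached → yes.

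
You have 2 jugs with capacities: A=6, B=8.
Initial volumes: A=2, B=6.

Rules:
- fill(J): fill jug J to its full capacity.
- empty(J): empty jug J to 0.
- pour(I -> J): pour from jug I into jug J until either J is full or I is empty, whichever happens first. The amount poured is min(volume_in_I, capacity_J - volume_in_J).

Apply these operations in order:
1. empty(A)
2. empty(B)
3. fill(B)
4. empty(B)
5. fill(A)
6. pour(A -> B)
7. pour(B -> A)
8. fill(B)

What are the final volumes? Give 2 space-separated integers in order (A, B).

Answer: 6 8

Derivation:
Step 1: empty(A) -> (A=0 B=6)
Step 2: empty(B) -> (A=0 B=0)
Step 3: fill(B) -> (A=0 B=8)
Step 4: empty(B) -> (A=0 B=0)
Step 5: fill(A) -> (A=6 B=0)
Step 6: pour(A -> B) -> (A=0 B=6)
Step 7: pour(B -> A) -> (A=6 B=0)
Step 8: fill(B) -> (A=6 B=8)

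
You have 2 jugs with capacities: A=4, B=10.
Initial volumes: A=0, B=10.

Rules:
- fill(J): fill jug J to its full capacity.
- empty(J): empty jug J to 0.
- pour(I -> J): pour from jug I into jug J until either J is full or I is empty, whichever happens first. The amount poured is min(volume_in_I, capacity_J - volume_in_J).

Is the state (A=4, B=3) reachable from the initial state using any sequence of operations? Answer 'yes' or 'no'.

Answer: no

Derivation:
BFS explored all 14 reachable states.
Reachable set includes: (0,0), (0,2), (0,4), (0,6), (0,8), (0,10), (2,0), (2,10), (4,0), (4,2), (4,4), (4,6) ...
Target (A=4, B=3) not in reachable set → no.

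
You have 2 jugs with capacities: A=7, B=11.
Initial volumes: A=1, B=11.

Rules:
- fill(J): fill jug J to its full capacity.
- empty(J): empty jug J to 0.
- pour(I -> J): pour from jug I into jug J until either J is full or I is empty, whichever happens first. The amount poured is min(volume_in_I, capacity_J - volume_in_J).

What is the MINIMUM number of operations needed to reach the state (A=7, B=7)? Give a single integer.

Answer: 4

Derivation:
BFS from (A=1, B=11). One shortest path:
  1. fill(A) -> (A=7 B=11)
  2. empty(B) -> (A=7 B=0)
  3. pour(A -> B) -> (A=0 B=7)
  4. fill(A) -> (A=7 B=7)
Reached target in 4 moves.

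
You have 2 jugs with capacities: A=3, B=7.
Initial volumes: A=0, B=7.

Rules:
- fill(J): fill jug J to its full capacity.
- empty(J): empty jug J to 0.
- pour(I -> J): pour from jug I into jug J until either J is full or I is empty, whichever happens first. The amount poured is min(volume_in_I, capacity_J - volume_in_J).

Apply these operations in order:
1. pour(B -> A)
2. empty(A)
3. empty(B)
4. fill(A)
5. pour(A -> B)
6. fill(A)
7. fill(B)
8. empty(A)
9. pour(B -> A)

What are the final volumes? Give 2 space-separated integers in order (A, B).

Step 1: pour(B -> A) -> (A=3 B=4)
Step 2: empty(A) -> (A=0 B=4)
Step 3: empty(B) -> (A=0 B=0)
Step 4: fill(A) -> (A=3 B=0)
Step 5: pour(A -> B) -> (A=0 B=3)
Step 6: fill(A) -> (A=3 B=3)
Step 7: fill(B) -> (A=3 B=7)
Step 8: empty(A) -> (A=0 B=7)
Step 9: pour(B -> A) -> (A=3 B=4)

Answer: 3 4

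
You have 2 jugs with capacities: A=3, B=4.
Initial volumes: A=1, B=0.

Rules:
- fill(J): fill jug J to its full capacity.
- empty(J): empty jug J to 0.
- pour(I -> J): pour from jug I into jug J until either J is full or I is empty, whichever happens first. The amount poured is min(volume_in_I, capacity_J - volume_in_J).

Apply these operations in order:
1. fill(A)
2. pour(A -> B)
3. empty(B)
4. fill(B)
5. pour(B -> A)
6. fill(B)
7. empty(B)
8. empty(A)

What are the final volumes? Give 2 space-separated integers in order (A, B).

Step 1: fill(A) -> (A=3 B=0)
Step 2: pour(A -> B) -> (A=0 B=3)
Step 3: empty(B) -> (A=0 B=0)
Step 4: fill(B) -> (A=0 B=4)
Step 5: pour(B -> A) -> (A=3 B=1)
Step 6: fill(B) -> (A=3 B=4)
Step 7: empty(B) -> (A=3 B=0)
Step 8: empty(A) -> (A=0 B=0)

Answer: 0 0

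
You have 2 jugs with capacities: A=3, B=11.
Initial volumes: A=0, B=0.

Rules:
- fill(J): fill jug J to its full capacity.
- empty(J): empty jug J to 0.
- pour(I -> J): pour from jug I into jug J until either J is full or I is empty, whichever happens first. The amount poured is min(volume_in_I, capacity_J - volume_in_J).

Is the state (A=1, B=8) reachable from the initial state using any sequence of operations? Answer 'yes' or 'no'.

BFS explored all 28 reachable states.
Reachable set includes: (0,0), (0,1), (0,2), (0,3), (0,4), (0,5), (0,6), (0,7), (0,8), (0,9), (0,10), (0,11) ...
Target (A=1, B=8) not in reachable set → no.

Answer: no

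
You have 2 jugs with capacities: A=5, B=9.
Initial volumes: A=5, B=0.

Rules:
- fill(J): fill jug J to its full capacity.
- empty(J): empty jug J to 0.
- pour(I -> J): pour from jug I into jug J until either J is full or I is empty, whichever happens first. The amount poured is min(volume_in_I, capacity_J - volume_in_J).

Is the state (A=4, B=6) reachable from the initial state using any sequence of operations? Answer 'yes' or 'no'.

BFS explored all 28 reachable states.
Reachable set includes: (0,0), (0,1), (0,2), (0,3), (0,4), (0,5), (0,6), (0,7), (0,8), (0,9), (1,0), (1,9) ...
Target (A=4, B=6) not in reachable set → no.

Answer: no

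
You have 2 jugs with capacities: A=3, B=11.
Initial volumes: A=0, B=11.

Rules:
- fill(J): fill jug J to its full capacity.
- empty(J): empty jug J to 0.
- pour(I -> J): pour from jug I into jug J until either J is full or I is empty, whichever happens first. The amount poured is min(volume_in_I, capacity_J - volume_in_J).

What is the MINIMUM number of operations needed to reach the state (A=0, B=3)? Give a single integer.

BFS from (A=0, B=11). One shortest path:
  1. fill(A) -> (A=3 B=11)
  2. empty(B) -> (A=3 B=0)
  3. pour(A -> B) -> (A=0 B=3)
Reached target in 3 moves.

Answer: 3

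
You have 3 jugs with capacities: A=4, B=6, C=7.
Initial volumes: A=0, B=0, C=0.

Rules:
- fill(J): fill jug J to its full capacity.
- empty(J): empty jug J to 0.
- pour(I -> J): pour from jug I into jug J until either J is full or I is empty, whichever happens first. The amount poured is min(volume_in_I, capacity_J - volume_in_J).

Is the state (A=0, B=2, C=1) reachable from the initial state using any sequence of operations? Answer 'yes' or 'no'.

Answer: yes

Derivation:
BFS from (A=0, B=0, C=0):
  1. fill(C) -> (A=0 B=0 C=7)
  2. pour(C -> B) -> (A=0 B=6 C=1)
  3. pour(B -> A) -> (A=4 B=2 C=1)
  4. empty(A) -> (A=0 B=2 C=1)
Target reached → yes.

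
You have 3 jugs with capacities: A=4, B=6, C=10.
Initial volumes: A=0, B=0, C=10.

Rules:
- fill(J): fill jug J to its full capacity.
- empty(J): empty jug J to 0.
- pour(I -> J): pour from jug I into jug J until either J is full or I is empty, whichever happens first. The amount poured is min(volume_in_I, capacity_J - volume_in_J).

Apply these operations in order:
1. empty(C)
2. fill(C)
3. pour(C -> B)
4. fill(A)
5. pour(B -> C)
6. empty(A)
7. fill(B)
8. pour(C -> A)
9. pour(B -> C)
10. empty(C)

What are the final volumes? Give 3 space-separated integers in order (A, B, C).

Step 1: empty(C) -> (A=0 B=0 C=0)
Step 2: fill(C) -> (A=0 B=0 C=10)
Step 3: pour(C -> B) -> (A=0 B=6 C=4)
Step 4: fill(A) -> (A=4 B=6 C=4)
Step 5: pour(B -> C) -> (A=4 B=0 C=10)
Step 6: empty(A) -> (A=0 B=0 C=10)
Step 7: fill(B) -> (A=0 B=6 C=10)
Step 8: pour(C -> A) -> (A=4 B=6 C=6)
Step 9: pour(B -> C) -> (A=4 B=2 C=10)
Step 10: empty(C) -> (A=4 B=2 C=0)

Answer: 4 2 0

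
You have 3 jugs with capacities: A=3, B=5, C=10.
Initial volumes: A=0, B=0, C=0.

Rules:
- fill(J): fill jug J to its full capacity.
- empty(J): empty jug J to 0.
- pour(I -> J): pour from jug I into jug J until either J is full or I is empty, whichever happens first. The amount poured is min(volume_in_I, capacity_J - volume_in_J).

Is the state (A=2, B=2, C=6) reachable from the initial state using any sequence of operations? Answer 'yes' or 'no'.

Answer: no

Derivation:
BFS explored all 192 reachable states.
Reachable set includes: (0,0,0), (0,0,1), (0,0,2), (0,0,3), (0,0,4), (0,0,5), (0,0,6), (0,0,7), (0,0,8), (0,0,9), (0,0,10), (0,1,0) ...
Target (A=2, B=2, C=6) not in reachable set → no.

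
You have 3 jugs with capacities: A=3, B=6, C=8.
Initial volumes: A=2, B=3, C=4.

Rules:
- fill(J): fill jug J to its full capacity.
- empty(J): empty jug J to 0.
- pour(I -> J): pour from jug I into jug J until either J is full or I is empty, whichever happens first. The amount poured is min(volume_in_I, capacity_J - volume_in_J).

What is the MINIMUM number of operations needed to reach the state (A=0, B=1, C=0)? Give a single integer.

BFS from (A=2, B=3, C=4). One shortest path:
  1. pour(A -> B) -> (A=0 B=5 C=4)
  2. pour(B -> C) -> (A=0 B=1 C=8)
  3. empty(C) -> (A=0 B=1 C=0)
Reached target in 3 moves.

Answer: 3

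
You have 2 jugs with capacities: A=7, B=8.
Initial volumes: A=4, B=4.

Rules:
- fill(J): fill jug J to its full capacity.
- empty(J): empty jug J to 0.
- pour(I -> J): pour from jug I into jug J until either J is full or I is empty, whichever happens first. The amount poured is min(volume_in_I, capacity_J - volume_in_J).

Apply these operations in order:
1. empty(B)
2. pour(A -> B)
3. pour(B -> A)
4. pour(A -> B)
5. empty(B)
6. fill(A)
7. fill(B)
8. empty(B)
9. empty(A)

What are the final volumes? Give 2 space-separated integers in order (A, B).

Step 1: empty(B) -> (A=4 B=0)
Step 2: pour(A -> B) -> (A=0 B=4)
Step 3: pour(B -> A) -> (A=4 B=0)
Step 4: pour(A -> B) -> (A=0 B=4)
Step 5: empty(B) -> (A=0 B=0)
Step 6: fill(A) -> (A=7 B=0)
Step 7: fill(B) -> (A=7 B=8)
Step 8: empty(B) -> (A=7 B=0)
Step 9: empty(A) -> (A=0 B=0)

Answer: 0 0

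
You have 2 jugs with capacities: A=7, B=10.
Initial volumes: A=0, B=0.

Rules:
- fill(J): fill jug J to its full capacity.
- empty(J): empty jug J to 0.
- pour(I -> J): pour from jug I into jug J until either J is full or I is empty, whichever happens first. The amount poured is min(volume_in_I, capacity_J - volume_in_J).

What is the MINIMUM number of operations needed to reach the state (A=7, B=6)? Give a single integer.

Answer: 6

Derivation:
BFS from (A=0, B=0). One shortest path:
  1. fill(B) -> (A=0 B=10)
  2. pour(B -> A) -> (A=7 B=3)
  3. empty(A) -> (A=0 B=3)
  4. pour(B -> A) -> (A=3 B=0)
  5. fill(B) -> (A=3 B=10)
  6. pour(B -> A) -> (A=7 B=6)
Reached target in 6 moves.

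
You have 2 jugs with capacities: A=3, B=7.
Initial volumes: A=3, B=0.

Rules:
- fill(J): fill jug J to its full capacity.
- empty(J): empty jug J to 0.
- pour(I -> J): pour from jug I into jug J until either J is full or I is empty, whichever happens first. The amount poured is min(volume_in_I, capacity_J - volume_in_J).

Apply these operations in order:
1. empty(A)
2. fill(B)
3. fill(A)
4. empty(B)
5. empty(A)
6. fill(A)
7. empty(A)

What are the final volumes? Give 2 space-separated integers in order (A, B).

Step 1: empty(A) -> (A=0 B=0)
Step 2: fill(B) -> (A=0 B=7)
Step 3: fill(A) -> (A=3 B=7)
Step 4: empty(B) -> (A=3 B=0)
Step 5: empty(A) -> (A=0 B=0)
Step 6: fill(A) -> (A=3 B=0)
Step 7: empty(A) -> (A=0 B=0)

Answer: 0 0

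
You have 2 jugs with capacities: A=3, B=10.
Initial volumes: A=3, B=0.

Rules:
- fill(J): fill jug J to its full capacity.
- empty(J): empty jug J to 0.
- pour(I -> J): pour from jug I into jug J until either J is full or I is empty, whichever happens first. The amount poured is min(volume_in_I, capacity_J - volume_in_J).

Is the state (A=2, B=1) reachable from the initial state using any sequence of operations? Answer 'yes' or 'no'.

BFS explored all 26 reachable states.
Reachable set includes: (0,0), (0,1), (0,2), (0,3), (0,4), (0,5), (0,6), (0,7), (0,8), (0,9), (0,10), (1,0) ...
Target (A=2, B=1) not in reachable set → no.

Answer: no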